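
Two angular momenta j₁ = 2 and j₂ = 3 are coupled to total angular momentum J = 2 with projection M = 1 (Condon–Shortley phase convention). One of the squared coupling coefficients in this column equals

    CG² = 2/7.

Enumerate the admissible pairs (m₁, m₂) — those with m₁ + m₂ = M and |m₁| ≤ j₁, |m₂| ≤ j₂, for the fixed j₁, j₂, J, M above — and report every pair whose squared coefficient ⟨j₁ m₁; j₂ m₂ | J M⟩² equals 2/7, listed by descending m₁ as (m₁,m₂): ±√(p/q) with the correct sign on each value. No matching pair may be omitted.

Admissible pairs with m₁+m₂ = M = 1: (-2,3), (-1,2), (0,1), (1,0), (2,-1)
  (m₁,m₂)=(2,-1): CG² = 3/14, CG = +√(3/14)
  (m₁,m₂)=(1,0): CG² = 2/7, CG = −√(2/7)   ← matches the target
  (m₁,m₂)=(0,1): CG² = 1/7, CG = +√(1/7)
  (m₁,m₂)=(-1,2): CG² = 0/1, CG = 0
  (m₁,m₂)=(-2,3): CG² = 5/14, CG = −√(5/14)
Pairs with CG² = 2/7: (1,0): −√(2/7)

(1,0): −√(2/7)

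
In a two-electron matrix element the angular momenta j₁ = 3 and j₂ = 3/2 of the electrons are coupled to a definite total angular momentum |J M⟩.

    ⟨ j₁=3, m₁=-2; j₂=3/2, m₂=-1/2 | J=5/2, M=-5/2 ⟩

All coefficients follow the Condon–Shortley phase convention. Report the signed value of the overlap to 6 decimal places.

-0.597614

triangle: 2!×4!×1!/8! = 48/40320
(j±m)!: 1!×5!×1!×2!×0!×5! = 28800
prefactor² = (2J+1)×Δ×N² = 1440/7
  k=1: −1/(1!×1!×4!×0!×0!×1!) = -1/24
Σ = -1/24  ⇒  CG² = 1440/7×(-1/24)² = 5/14
CG = −√(5/14) = -0.597614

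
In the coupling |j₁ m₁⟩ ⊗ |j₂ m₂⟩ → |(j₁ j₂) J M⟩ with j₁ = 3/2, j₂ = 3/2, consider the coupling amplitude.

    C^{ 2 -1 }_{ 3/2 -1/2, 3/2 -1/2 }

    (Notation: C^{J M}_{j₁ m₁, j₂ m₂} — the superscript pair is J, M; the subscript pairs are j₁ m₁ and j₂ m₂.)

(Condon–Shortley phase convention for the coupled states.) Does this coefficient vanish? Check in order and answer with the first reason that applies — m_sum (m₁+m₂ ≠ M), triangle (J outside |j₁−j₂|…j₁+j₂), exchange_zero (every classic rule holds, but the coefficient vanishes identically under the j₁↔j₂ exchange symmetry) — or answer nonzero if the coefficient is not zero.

m-sum: m₁+m₂ = -1/2+(-1/2) = -1, M = -1  ✓
triangle: |j₁−j₂| = 0 ≤ J = 2 ≤ j₁+j₂ = 3  ✓
exchange: j₁=j₂ and m₁=m₂, and (−1)^(j₁+j₂−J) = (−1)^1 = −1 forces ⟨j₁m₁;j₂m₂|JM⟩ = −⟨j₂m₂;j₁m₁|JM⟩ = −⟨j₁m₁;j₂m₂|JM⟩ ⇒ the coefficient vanishes identically
Racah sum check: Σ_k collapses to 0 ⇒ CG = 0

exchange_zero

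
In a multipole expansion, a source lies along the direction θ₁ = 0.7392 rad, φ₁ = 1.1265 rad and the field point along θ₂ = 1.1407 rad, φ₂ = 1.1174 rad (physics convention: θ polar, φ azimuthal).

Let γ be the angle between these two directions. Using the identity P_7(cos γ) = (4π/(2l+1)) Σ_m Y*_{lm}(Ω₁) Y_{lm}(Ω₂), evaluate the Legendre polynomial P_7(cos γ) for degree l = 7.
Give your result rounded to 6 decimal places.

Summing Y*_{l m}(θ₁,φ₁)·Y_{l m}(θ₂,φ₂) over m ∈ [−7, 7]; prefactor 4π/(2·7+1) = 0.837758:
  m=-7: Y*=-0.00099 + 0.03148j  Y=0.00825 - 0.25614j  product 0.00806 + 0.00051j
  m=-6: Y*=0.11491 + 0.05921j  Y=0.40143 - 0.17985j  product 0.05678 + 0.00310j
  m=-5: Y*=0.24714 - 0.18815j  Y=0.22009 + 0.18395j  product 0.08900 + 0.00405j
  m=-4: Y*=-0.09386 - 0.44829j  Y=0.03715 - 0.14999j  product -0.07073 - 0.00258j
  m=-3: Y*=-0.31582 - 0.07659j  Y=0.33732 - 0.07211j  product -0.11205 - 0.00306j
  m=-2: Y*=0.08018 - 0.09871j  Y=-0.00658 - 0.00841j  product -0.00136 - 0.00002j
  m=-1: Y*=-0.16705 - 0.35091j  Y=0.14656 - 0.30078j  product -0.13003 - 0.00118j
  m=+0: Y*=0.01094 + 0.00000j  Y=0.03053 + 0.00000j  product 0.00033 + 0.00000j
  m=+1: Y*=0.16705 - 0.35091j  Y=-0.14656 - 0.30078j  product -0.13003 + 0.00118j
  m=+2: Y*=0.08018 + 0.09871j  Y=-0.00658 + 0.00841j  product -0.00136 + 0.00002j
  m=+3: Y*=0.31582 - 0.07659j  Y=-0.33732 - 0.07211j  product -0.11205 + 0.00306j
  m=+4: Y*=-0.09386 + 0.44829j  Y=0.03715 + 0.14999j  product -0.07073 + 0.00258j
  m=+5: Y*=-0.24714 - 0.18815j  Y=-0.22009 + 0.18395j  product 0.08900 - 0.00405j
  m=+6: Y*=0.11491 - 0.05921j  Y=0.40143 + 0.17985j  product 0.05678 - 0.00310j
  m=+7: Y*=0.00099 + 0.03148j  Y=-0.00825 - 0.25614j  product 0.00806 - 0.00051j
Σ over m = -0.32033 + 0.00000j; ×(4π/15) → -0.26836 + 0.00000j. Real part: -0.268356

-0.268356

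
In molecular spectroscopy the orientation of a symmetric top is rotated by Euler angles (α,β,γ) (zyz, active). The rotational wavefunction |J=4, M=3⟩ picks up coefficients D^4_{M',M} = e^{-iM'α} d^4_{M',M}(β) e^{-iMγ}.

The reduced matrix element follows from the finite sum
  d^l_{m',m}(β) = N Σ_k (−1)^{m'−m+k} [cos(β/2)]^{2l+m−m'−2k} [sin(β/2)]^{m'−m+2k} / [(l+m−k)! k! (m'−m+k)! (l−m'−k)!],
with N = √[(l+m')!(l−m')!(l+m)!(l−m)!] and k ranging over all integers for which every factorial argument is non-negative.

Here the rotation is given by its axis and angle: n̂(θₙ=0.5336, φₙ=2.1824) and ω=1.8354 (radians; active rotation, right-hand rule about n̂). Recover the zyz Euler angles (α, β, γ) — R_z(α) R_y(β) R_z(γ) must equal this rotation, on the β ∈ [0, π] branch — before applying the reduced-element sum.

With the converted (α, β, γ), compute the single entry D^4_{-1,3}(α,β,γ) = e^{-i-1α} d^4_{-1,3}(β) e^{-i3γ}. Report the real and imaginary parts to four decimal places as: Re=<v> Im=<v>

Axis–angle → zyz. n̂ = (sinθₙcosφₙ, sinθₙsinφₙ, cosθₙ) = (-0.292049, +0.416435, +0.860982), ω = 1.8354.
R = I cosω + sinω [n̂]ₓ + (1−cosω) n̂n̂ᵀ gives
  R = [-0.153928, -0.984442, +0.084732; +0.677590, -0.042755, +0.734196; -0.719151, +0.170426, +0.673629]
β = atan2(√(R₁₃²+R₂₃²), R₃₃) = 0.831688; α = atan2(R₂₃, R₁₃) mod 2π = 1.455897; γ = atan2(R₃₂, −R₃₁) mod 2π = 0.232690
First d^4_{-1,3}(β=0.8317), then the phase factors e^{-i(-1)α} and e^{-i(3)γ}:
c=cos(0.831688/2)=0.914776, s=sin(0.831688/2)=0.403962; N=√[6·120·5040·1]=1904.940944
k∈{4,5} keeps every argument non-negative
  k=4: (−1)^0·1904.9409/(144)·0.9148^4·0.4040^4 = +0.246683
  k=5: (−1)^1·1904.9409/(240)·0.9148^2·0.4040^6 = -0.028863
d^4_{-1,3}(0.8317) = +0.246683 -0.028863 = +0.217820
Phases: e^{-i·(-1)·1.4559}=+0.114646+0.993406i, e^{-i·(3)·0.2327}=+0.766084-0.642740i ⇒ D=+0.158210+0.149718i

Re=0.1582 Im=0.1497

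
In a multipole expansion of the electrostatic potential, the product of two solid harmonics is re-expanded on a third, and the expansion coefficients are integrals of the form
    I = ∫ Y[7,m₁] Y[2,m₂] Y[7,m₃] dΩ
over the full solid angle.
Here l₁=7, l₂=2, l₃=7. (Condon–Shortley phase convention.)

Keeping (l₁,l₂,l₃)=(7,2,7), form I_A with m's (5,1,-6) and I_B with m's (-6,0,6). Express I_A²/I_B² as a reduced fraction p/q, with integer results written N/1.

Shared (l₁,l₂,l₃)=(7,2,7): N and (l;000)² cancel in I_A²/I_B².
A: Δ = 2!·12!·2!/17! = 1/185640; Racah Σ t=1..2: t=1:−1/79833600 t=2:+1/958003200 = -1/87091200; ⇒ 3j(7 2 7; 5 1 -6)² = 121/4760, sgn +1
B: Δ = 2!·12!·2!/17! = 1/185640; Racah Σ t=1..2: t=1:−1/479001600 t=2:+1/159667200 = 1/239500800; ⇒ 3j(7 2 7; -6 0 6)² = 26/1785, sgn -1
I_A²/I_B² = (121/4760)/(26/1785) = 363/208

363/208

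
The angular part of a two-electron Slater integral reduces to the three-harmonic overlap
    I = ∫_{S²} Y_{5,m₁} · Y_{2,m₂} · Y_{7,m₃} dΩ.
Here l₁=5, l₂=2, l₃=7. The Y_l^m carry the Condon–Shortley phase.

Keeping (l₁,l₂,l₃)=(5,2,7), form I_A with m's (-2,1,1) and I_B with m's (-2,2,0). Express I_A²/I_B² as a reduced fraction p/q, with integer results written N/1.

32/7

Shared (l₁,l₂,l₃)=(5,2,7): N and (l;000)² cancel in I_A²/I_B².
A: Δ = 0!·10!·4!/15! = 1/15015; Racah Σ t=0..0: t=0:+1/181440 = 1/181440; ⇒ 3j(5 2 7; -2 1 1)² = 32/3003, sgn +1
B: Δ = 0!·10!·4!/15! = 1/15015; Racah Σ t=0..0: t=0:+1/725760 = 1/725760; ⇒ 3j(5 2 7; -2 2 0)² = 1/429, sgn -1
I_A²/I_B² = (32/3003)/(1/429) = 32/7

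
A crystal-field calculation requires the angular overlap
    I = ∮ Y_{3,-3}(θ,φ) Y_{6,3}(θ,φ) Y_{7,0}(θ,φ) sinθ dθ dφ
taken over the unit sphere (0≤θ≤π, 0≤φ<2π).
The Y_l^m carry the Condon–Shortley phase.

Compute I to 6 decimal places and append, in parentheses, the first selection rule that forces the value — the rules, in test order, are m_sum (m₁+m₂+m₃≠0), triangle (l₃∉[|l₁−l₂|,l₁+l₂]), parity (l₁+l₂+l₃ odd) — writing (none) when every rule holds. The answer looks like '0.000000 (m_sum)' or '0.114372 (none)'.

Rules hold: Σm=0, L=16 even, 3≤7≤9.
N = 7·13·15 = 1365
Δ = 2!·4!·10!/17! = 1/2042040
Racah Σ t=0..2: t=0:+1/207360 t=1:−1/57600 t=2:+1/207360 = -1/129600
⇒ 3j(3 6 7; 0 0 0)² = 168/12155, sgn +1
Racah Σ t=2..2: t=2:+1/1451520 = 1/1451520
⇒ 3j(3 6 7; -3 3 0)² = 45/4862, sgn -1
4πI² = N·(3j₀)²·(3jₘ)² = 79380/454597
I = -1·√(0.174616/4π) = -0.11787924
No selection rule forces the value: the integral is nonzero (none).

-0.117879 (none)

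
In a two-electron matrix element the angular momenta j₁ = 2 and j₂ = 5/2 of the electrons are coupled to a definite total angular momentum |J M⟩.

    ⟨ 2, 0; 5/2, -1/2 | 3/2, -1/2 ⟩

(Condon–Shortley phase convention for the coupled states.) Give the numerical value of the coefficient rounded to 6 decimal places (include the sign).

−√(2/35) = -0.239046

triangle: 3!*1!*2!/7! = 12/5040
(j±m)!: 2!*2!*2!*3!*1!*2! = 96
prefactor² = (2J+1)*Δ*N² = 32/35
  k=1: −1/(1!*2!*1!*1!*0!*1!) = -1/2
  k=2: +1/(2!*1!*0!*0!*1!*2!) = 1/4
Σ = -1/4  ⇒  CG² = 32/35*(-1/4)² = 2/35
CG = −√(2/35) = -0.239046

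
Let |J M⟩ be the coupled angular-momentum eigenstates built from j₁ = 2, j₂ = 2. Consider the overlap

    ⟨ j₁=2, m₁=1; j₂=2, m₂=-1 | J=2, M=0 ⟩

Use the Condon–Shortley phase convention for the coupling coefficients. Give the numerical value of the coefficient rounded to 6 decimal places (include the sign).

j₁+j₂−J=2  J+j₁−j₂=2  J−j₁+j₂=2  j₁+j₂+J+1=7
(j₁±m₁, j₂±m₂, J±M) = (3,1,1,3,2,2)
P² = 8/7
sum k=0..1:
  [0] +1/2 = 1/2
  [1] −1/4 = -1/4
S = 1/4
C² = P²·S² = 1/14 ; C = +0.267261

+√(1/14) = +0.267261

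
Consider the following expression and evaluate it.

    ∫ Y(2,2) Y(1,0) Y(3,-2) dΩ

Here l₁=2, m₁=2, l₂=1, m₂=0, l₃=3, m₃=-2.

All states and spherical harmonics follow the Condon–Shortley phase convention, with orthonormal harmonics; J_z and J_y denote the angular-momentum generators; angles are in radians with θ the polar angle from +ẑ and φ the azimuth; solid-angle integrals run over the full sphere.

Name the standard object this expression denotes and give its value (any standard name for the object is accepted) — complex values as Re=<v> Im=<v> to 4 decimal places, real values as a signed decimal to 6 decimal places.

This is a Gaunt coefficient — the integral of a triple product of spherical harmonics over the sphere.
Rules hold: Σm=0, L=6 even, 1≤3≤3.
N = 5·3·7 = 105
Δ = 0!·4!·2!/7! = 1/105
Racah Σ t=0..0: t=0:+1/4 = 1/4
⇒ 3j(2 1 3; 0 0 0)² = 3/35, sgn -1
Racah Σ t=0..0: t=0:+1/24 = 1/24
⇒ 3j(2 1 3; 2 0 -2)² = 1/21, sgn -1
4πI² = N·(3j₀)²·(3jₘ)² = 3/7
I = +1·√(0.428571/4π) = 0.18467439

Gaunt coefficient, +0.184674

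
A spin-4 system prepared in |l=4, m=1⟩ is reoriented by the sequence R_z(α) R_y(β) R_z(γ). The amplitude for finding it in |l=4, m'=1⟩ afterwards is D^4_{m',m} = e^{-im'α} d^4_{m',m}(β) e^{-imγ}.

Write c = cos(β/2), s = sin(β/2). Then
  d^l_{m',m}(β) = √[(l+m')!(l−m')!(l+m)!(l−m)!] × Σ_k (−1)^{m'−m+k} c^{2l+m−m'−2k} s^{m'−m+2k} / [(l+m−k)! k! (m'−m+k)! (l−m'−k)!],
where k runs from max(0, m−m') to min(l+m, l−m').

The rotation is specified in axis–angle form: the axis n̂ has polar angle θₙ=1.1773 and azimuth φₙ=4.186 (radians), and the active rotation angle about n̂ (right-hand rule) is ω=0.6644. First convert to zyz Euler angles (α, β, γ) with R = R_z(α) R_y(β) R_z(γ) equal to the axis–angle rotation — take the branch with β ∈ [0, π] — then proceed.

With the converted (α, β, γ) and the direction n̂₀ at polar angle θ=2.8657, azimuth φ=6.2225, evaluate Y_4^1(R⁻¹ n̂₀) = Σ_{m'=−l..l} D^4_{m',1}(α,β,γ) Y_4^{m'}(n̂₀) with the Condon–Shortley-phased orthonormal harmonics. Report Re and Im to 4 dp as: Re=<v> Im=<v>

Axis–angle → zyz. n̂ = (sinθₙcosφₙ, sinθₙsinφₙ, cosθₙ) = (-0.464017, -0.798547, +0.383420), ω = 0.6644.
R = I cosω + sinω [n̂]ₓ + (1−cosω) n̂n̂ᵀ gives
  R = [+0.833087, -0.157593, -0.530218; +0.315230, +0.922929, +0.220979; +0.454529, -0.351235, +0.818558]
β = atan2(√(R₁₃²+R₂₃²), R₃₃) = 0.611900; α = atan2(R₂₃, R₁₃) mod 2π = 2.746714; γ = atan2(R₃₂, −R₃₁) mod 2π = 3.799492
Need the full column D^4_{m',1} for m'=−4..4 at α=2.7467, β=0.6119, γ=3.7995.
cos(β/2)=0.953561, sin(β/2)=0.301199
d^4_{-4,1}: single k=5 term ⇒ +0.016085;  D = +0.009946+0.012641i
d^4_{-3,1}: k∈[4..5] ⇒ +0.090018 -0.005389 = +0.084629;  D = -0.022715-0.081524i
d^4_{-2,1}: k∈[3..5] ⇒ +0.304663 -0.045595 +0.000910 = +0.259977;  D = -0.031933+0.258009i
d^4_{-1,1}: k∈[2..5] ⇒ +0.682023 -0.204141 +0.010184 -0.000068 = +0.487998;  D = +0.241637-0.423974i
d^4_{0,1}: k∈[1..4] ⇒ +0.965626 -0.578057 +0.057674 -0.000959 = +0.444284;  D = -0.351552+0.271660i
d^4_{1,1}: k∈[0..3] ⇒ +0.683579 -1.023035 +0.204141 -0.006789 = -0.142104;  D = -0.137217+0.036947i
d^4_{2,1}: k∈[0..2] ⇒ -0.916073 +0.456994 -0.030397 = -0.489476;  D = +0.485227+0.064354i
d^4_{3,1}: k∈[0..1] ⇒ +0.541339 -0.090018 = +0.451321;  D = +0.390146+0.226886i
d^4_{4,1}: single k=0 term ⇒ -0.161212;  D = +0.097459+0.128418i
Y_4^{m'}(θ=2.8657,φ=6.2225) and Σ D·Y over m':
  (+0.0099+0.0126i)·(+0.0024+0.0006i)  (-0.0227-0.0815i)·(-0.0239-0.0044i)  (-0.0319+0.2580i)·(+0.1350+0.0165i)  (+0.2416-0.4240i)·(-0.4308-0.0262i)  (-0.3516+0.2717i)·(+0.5527+0.0000i)  (-0.1372+0.0369i)·(+0.4308-0.0262i)  (+0.4852+0.0644i)·(+0.1350-0.0165i)  (+0.3901+0.2269i)·(+0.0239-0.0044i)  (+0.0975+0.1284i)·(+0.0024-0.0006i)
Y_4^1(R⁻¹ n̂) = -0.298759+0.387029i

Re=-0.2988 Im=0.3870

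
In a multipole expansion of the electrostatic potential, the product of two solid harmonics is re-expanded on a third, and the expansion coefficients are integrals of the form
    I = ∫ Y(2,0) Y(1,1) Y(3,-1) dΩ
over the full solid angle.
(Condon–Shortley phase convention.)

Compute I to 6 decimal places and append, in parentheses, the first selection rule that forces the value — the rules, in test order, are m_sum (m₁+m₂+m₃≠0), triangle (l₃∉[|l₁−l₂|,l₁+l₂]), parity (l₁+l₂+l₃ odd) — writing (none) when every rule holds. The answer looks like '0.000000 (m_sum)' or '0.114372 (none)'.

-0.202301 (none)

Checks pass: Σm=0; 6 even; l₃=3∈[1,3].
(2·2+1)(2·1+1)(2·3+1) = 105
Δ: 0! 4! 2! / 7! → 1/105
sum: t=0:+1/4 = 1/4
3j²(2 1 3; 0 0 0) = Δ·Π!·Σ² = 3/35  (sign -1)
sum: t=0:+1/8 = 1/8
3j²(2 1 3; 0 1 -1) = Δ·Π!·Σ² = 2/35  (sign +1)
combine: 4πI² = 105·3/35·2/35 = 18/35
take √, sign -1: I = -0.20230066
No selection rule forces the value: the integral is nonzero (none).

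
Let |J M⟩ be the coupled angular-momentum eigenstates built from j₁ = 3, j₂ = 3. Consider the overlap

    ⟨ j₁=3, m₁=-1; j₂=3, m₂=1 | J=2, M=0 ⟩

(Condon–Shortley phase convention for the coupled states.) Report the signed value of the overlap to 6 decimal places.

-0.327327  (= −√(3/28))

√[5·4!2!2!/9! · 2!4!4!2!2!2!] = √(256/21)
  +(−1)^2/∏(2,2,2,2,0,0)! = 1/16  (running 1/16)
  +(−1)^3/∏(3,1,1,1,1,1)! = -1/6  (running -5/48)
  +(−1)^4/∏(4,0,0,0,2,2)! = 1/96  (running -3/32)
⟨..|..⟩ = √(256/21)·(-3/32) = -0.327327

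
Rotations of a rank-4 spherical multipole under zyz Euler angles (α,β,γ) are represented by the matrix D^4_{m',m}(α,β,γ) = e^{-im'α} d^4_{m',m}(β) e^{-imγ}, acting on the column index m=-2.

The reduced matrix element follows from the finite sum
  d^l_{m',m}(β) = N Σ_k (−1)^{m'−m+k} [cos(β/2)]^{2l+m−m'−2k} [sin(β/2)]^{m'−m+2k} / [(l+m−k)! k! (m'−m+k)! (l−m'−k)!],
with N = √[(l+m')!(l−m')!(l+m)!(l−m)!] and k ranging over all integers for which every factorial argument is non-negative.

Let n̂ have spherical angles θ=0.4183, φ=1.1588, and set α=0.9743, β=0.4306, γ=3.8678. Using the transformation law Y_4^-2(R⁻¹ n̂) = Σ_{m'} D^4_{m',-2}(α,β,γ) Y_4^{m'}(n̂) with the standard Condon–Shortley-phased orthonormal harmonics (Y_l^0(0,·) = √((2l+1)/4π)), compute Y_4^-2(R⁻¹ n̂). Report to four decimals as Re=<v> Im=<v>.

Need the full column D^4_{m',-2} for m'=−4..4 at α=0.9743, β=0.4306, γ=3.8678.
cos(β/2)=0.976912, sin(β/2)=0.213641
d^4_{-4,-2}: single k=2 term ⇒ +0.209933;  D = +0.124903-0.168733i
d^4_{-3,-2}: k∈[1..2] ⇒ +0.678792 -0.097390 = +0.581402;  D = -0.192286-0.548685i
d^4_{-2,-2}: k∈[0..2] ⇒ +0.829554 -0.476082 +0.028461 = +0.381933;  D = -0.369153-0.097974i
d^4_{-1,-2}: k∈[0..2] ⇒ -0.769678 +0.184050 -0.005868 = -0.591496;  D = +0.446682-0.387741i
d^4_{0,-2}: k∈[0..2] ⇒ +0.376376 -0.048001 +0.000861 = +0.329236;  D = +0.038885+0.326932i
d^4_{1,-2}: k∈[0..2] ⇒ -0.122700 +0.008802 -0.000084 = -0.113982;  D = -0.101200-0.052444i
d^4_{2,-2}: k∈[0..2] ⇒ +0.028461 -0.001089 +0.000004 = +0.027376;  D = +0.024075-0.013033i
d^4_{3,-2}: k∈[0..1] ⇒ -0.004658 +0.000074 = -0.004583;  D = -0.000459+0.004560i
d^4_{4,-2}: single k=0 term ⇒ +0.000480;  D = -0.000368-0.000308i
Y_4^{m'}(θ=0.4183,φ=1.1588) and Σ D·Y over m':
  (+0.1249-0.1687i)·(-0.0009+0.0120i)  (-0.1923-0.5487i)·(-0.0724+0.0252i)  (-0.3692-0.0980i)·(-0.1817-0.1963i)  (+0.4467-0.3877i)·(+0.2001-0.4578i)  (+0.0389+0.3269i)·(+0.2489+0.0000i)  (-0.1012-0.0524i)·(-0.2001-0.4578i)  (+0.0241-0.0130i)·(-0.1817+0.1963i)  (-0.0005+0.0046i)·(+0.0724+0.0252i)  (-0.0004-0.0003i)·(-0.0009-0.0120i)
Y_4^-2(R⁻¹ n̂) = -0.006703-0.009659i

Re=-0.0067 Im=-0.0097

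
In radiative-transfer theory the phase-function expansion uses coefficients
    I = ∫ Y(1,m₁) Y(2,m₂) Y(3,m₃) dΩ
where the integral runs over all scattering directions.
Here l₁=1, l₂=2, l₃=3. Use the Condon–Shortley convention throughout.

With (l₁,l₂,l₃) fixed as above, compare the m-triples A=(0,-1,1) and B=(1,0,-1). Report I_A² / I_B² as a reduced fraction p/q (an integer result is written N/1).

4/3

Shared (l₁,l₂,l₃)=(1,2,3): N and (l;000)² cancel in I_A²/I_B².
A: Δ = 0!·2!·4!/7! = 1/105; Racah Σ t=0..0: t=0:+1/6 = 1/6; ⇒ 3j(1 2 3; 0 -1 1)² = 8/105, sgn +1
B: Δ = 0!·2!·4!/7! = 1/105; Racah Σ t=0..0: t=0:+1/8 = 1/8; ⇒ 3j(1 2 3; 1 0 -1)² = 2/35, sgn +1
I_A²/I_B² = (8/105)/(2/35) = 4/3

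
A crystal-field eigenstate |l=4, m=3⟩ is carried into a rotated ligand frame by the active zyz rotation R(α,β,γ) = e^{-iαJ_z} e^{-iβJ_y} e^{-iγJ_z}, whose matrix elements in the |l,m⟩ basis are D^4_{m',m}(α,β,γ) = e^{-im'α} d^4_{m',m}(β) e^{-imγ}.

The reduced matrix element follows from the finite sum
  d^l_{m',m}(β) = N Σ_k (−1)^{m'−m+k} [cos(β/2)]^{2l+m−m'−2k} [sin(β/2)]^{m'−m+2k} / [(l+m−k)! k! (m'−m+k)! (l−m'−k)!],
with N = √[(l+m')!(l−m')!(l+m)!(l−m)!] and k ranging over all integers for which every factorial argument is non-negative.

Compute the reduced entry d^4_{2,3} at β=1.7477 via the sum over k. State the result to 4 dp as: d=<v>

d=-0.4227

d^4_{2,3}(β=1.7477) via the finite sum:
c=cos(1.747700/2)=0.641879, s=sin(1.747700/2)=0.766806; N=√[720·2·5040·1]=2693.993318
k∈{1,2} keeps every argument non-negative
  k=1: (−1)^0·2693.9933/(720)·0.6419^7·0.7668^1 = +0.128802
  k=2: (−1)^1·2693.9933/(240)·0.6419^5·0.7668^3 = -0.551452
d^4_{2,3}(1.7477) = +0.128802 -0.551452 = -0.422650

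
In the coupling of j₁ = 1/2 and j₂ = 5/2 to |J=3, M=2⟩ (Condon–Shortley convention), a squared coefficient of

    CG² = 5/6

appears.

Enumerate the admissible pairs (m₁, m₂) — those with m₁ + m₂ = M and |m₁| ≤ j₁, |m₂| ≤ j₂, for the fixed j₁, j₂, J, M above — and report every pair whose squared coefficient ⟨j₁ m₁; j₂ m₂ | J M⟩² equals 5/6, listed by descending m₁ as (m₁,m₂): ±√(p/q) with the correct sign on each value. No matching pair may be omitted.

Admissible pairs with m₁+m₂ = M = 2: (-1/2,5/2), (1/2,3/2)
  (m₁,m₂)=(1/2,3/2): CG² = 5/6, CG = +√(5/6)   ← matches the target
  (m₁,m₂)=(-1/2,5/2): CG² = 1/6, CG = +√(1/6)
Pairs with CG² = 5/6: (1/2,3/2): +√(5/6)

(1/2,3/2): +√(5/6)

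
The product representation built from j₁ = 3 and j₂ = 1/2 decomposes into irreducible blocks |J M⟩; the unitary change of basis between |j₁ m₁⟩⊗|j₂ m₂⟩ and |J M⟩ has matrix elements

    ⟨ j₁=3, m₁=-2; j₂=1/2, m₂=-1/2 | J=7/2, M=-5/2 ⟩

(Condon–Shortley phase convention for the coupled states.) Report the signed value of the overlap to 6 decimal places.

j₁+j₂−J=0  J+j₁−j₂=6  J−j₁+j₂=1  j₁+j₂+J+1=8
(j₁±m₁, j₂±m₂, J±M) = (1,5,0,1,1,6)
P² = 86400/7
sum k=0..0:
  [0] +1/120 = 1/120
S = 1/120
C² = P²·S² = 6/7 ; C = +0.925820

+√(6/7) = +0.925820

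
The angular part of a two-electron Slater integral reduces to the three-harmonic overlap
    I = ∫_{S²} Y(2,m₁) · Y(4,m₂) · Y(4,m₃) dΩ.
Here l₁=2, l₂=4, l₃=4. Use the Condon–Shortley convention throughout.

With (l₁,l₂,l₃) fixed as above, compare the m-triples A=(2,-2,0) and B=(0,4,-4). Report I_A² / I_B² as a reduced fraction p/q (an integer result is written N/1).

l's match ⇒ only the (l;m) 3-j factors differ between A and B.
A: triangle coeff Δ(2,4,4) = 1/13860; Σ_t [0,0]: t=0:+1/192 = 1/192; (3j)²=3/77 [(2 4 4; 2 -2 0)], sign=+1
B: triangle coeff Δ(2,4,4) = 1/13860; Σ_t [2,2]: t=2:+1/2880 = 1/2880; (3j)²=28/495 [(2 4 4; 0 4 -4)], sign=+1
I_A²/I_B² = (3/77)/(28/495) = 135/196

135/196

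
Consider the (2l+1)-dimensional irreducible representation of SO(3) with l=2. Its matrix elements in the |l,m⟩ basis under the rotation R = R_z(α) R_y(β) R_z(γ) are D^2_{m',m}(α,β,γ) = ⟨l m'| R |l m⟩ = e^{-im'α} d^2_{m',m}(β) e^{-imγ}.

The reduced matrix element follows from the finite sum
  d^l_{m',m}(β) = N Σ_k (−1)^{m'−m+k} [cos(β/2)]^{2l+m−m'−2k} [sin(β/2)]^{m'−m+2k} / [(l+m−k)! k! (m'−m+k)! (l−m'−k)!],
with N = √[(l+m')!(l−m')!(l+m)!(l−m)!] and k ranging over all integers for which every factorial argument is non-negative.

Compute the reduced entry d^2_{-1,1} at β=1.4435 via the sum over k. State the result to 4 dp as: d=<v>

d=0.5474

d^2_{-1,1}(β=1.4435) via the finite sum:
Half-angle: c=0.750651, s=0.660699. N=√(1·6·6·1)=6.000000
The bounds max(0,m−m')=2 and min(l+m,l−m')=3 give 2 terms
  k=2: (−1)^0·6.0000/(2)·0.7507^2·0.6607^2 = +0.737912
  k=3: (−1)^1·6.0000/(6)·0.7507^0·0.6607^4 = -0.190553
d^2_{-1,1}(1.4435) = +0.737912 -0.190553 = +0.547359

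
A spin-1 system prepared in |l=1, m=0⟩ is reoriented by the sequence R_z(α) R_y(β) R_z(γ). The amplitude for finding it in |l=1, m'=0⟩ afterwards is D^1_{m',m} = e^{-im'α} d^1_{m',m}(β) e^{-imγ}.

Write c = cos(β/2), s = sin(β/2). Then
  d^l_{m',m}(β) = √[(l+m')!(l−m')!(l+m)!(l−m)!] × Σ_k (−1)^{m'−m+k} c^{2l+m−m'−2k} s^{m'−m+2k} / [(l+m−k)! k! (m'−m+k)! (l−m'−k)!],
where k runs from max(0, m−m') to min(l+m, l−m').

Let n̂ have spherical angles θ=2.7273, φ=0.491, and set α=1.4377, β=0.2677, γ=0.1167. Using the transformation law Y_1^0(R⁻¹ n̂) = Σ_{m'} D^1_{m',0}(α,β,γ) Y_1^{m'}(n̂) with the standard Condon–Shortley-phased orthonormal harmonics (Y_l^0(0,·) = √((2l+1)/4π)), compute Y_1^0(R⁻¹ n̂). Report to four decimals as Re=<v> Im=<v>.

Need the full column D^1_{m',0} for m'=−1..1 at α=1.4377, β=0.2677, γ=0.1167.
cos(β/2)=0.991055, sin(β/2)=0.133451
d^1_{-1,0}: single k=1 term ⇒ +0.187040;  D = +0.024821+0.185385i
d^1_{0,0}: k∈[0..1] ⇒ +0.982191 -0.017809 = +0.964382;  D = +0.964382+0.000000i
d^1_{1,0}: single k=0 term ⇒ -0.187040;  D = -0.024821+0.185385i
Y_1^{m'}(θ=2.7273,φ=0.491) and Σ D·Y over m':
  (+0.0248+0.1854i)·(+0.1226-0.0656i)  (+0.9644+0.0000i)·(-0.4473+0.0000i)  (-0.0248+0.1854i)·(-0.1226-0.0656i)
Y_1^0(R⁻¹ n̂) = -0.400935+0.000000i

Re=-0.4009 Im=0.0000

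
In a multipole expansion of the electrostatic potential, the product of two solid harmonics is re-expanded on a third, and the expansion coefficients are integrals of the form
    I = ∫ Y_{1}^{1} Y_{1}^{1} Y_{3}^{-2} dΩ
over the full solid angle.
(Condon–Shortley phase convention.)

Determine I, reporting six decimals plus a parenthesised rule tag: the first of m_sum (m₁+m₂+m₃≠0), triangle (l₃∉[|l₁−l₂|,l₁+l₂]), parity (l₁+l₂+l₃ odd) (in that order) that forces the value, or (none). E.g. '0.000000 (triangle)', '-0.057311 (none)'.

|1−1|≤3≤1+1 violated ⇒ I = 0

0.000000 (triangle)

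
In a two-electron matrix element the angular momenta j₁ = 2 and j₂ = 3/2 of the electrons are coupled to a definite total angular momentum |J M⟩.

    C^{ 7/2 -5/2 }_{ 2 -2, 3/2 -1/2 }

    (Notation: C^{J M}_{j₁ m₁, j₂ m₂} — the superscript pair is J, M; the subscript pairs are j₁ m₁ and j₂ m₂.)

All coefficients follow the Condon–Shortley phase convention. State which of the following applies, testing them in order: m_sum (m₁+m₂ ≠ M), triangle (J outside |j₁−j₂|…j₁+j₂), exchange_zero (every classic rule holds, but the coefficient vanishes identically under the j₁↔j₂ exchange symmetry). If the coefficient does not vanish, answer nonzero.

m-sum: m₁+m₂ = -2+(-1/2) = -5/2, M = -5/2  ✓
triangle: |j₁−j₂| = 1/2 ≤ J = 7/2 ≤ j₁+j₂ = 7/2  ✓
exchange: j₁≠j₂ or m₁≠m₂ — the exchange symmetry imposes no constraint here
value check: CG = +√(3/7) = +0.654654 ≠ 0

nonzero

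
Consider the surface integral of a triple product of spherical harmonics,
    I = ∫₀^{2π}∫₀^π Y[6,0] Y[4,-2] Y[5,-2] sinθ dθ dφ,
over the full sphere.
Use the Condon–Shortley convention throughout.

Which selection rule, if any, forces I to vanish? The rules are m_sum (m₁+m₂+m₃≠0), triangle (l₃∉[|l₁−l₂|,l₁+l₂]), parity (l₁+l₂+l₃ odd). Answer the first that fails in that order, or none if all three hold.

Σmᵢ = -4  ✗
l₃∈[|l₁−l₂|,l₁+l₂]=[2,10], have l₃=5
Σlᵢ = 15 ⇒ odd

m_sum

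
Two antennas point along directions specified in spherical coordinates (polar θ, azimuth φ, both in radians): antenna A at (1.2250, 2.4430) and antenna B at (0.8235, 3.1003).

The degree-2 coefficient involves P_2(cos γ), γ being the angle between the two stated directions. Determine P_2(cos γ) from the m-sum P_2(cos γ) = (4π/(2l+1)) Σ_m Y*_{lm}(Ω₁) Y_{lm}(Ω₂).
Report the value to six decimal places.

0.404867

Expand P_2 via completeness: Σ_{m} conj(Y_{2,m}) at Ω₁ times Y_{2,m} at Ω₂ —
  [-2]  conj(Y_{2,-2})(Ω₁) = (0.059059, -0.336758) ; Y_{2,-2}(Ω₂) = (0.207132, 0.017145) ; Δ = (0.018007, -0.068741)
  [-1]  conj(Y_{2,-1})(Ω₁) = (-0.188644, 0.158439) ; Y_{2,-1}(Ω₂) = (-0.384825, -0.015899) ; Δ = (0.075114, -0.057972)
  [+0]  conj(Y_{2,0})(Ω₁) = (-0.206691, -0.000000) ; Y_{2,0}(Ω₂) = (0.121680, 0.000000) ; Δ = (-0.025150, -0.000000)
  [+1]  conj(Y_{2,1})(Ω₁) = (0.188644, 0.158439) ; Y_{2,1}(Ω₂) = (0.384825, -0.015899) ; Δ = (0.075114, 0.057972)
  [+2]  conj(Y_{2,2})(Ω₁) = (0.059059, 0.336758) ; Y_{2,2}(Ω₂) = (0.207132, -0.017145) ; Δ = (0.018007, 0.068741)
Total Σ_m = (0.161091, -0.000000). Multiply by 2.513274: (0.404867, -0.000000). P_2(cos γ) = 0.404867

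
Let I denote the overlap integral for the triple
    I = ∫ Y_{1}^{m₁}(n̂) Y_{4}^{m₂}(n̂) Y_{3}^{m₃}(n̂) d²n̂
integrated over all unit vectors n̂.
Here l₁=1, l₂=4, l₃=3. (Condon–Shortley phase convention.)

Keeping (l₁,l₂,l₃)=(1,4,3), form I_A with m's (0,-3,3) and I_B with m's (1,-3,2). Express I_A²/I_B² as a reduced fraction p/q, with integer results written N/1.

1/3

Same 1,4,3: normalisation and zero-m 3j drop out of the ratio.
A: Δ: 2! 0! 6! / 9! → 1/252; sum: t=1:−1/720 = -1/720; 3j²(1 4 3; 0 -3 3) = Δ·Π!·Σ² = 1/36  (sign -1)
B: Δ: 2! 0! 6! / 9! → 1/252; sum: t=0:+1/240 = 1/240; 3j²(1 4 3; 1 -3 2) = Δ·Π!·Σ² = 1/12  (sign -1)
I_A²/I_B² = (1/36)/(1/12) = 1/3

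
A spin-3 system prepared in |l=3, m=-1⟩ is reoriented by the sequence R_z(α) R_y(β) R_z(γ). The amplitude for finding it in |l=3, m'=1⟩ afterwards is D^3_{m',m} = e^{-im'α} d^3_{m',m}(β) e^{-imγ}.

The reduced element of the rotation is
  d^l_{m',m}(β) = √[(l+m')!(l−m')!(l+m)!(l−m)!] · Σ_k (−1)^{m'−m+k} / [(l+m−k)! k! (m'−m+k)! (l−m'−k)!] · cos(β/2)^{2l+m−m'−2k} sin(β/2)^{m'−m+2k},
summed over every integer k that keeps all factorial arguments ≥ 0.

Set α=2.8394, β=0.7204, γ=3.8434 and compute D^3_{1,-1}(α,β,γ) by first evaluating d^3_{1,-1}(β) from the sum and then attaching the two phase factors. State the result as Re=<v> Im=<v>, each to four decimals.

D^3_{1,-1}(2.8394,0.7204,3.8434) = e^{-i·1·2.8394}·d^3_{1,-1}(0.7204)·e^{-i·-1·3.8434}. Compute d first:
With c≡cos(β/2)=0.935826 and s≡sin(β/2)=0.352461, N=[24·2·2·24]^{1/2}=48.000000
k∈{0,1,2} keeps every argument non-negative
  k=0: (−1)^2·48.0000/(8)·0.9358^4·0.3525^2 = +0.571683
  k=1: (−1)^3·48.0000/(6)·0.9358^2·0.3525^4 = -0.108125
  k=2: (−1)^4·48.0000/(48)·0.9358^0·0.3525^6 = +0.001917
d^3_{1,-1}(0.7204) = +0.571683 -0.108125 +0.001917 = +0.465475
Phases: e^{-i·(1)·2.8394}=-0.954686-0.297614i, e^{-i·(-1)·3.8434}=-0.763677-0.645599i ⇒ D=+0.249929+0.392687i

Re=0.2499 Im=0.3927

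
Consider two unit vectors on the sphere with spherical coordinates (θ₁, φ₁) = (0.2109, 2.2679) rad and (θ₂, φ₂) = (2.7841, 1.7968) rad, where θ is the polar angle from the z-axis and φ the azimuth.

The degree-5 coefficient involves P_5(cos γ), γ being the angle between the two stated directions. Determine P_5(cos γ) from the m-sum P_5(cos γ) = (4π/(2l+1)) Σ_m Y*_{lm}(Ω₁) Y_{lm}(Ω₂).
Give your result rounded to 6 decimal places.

0.283063

Term-by-term m-sum for l=5 (normalisation 4π/11 = 1.142397):
  term(m=-5) = (-0.000000, 0.000000)   from Y*(Ω₁)=(0.000063, -0.000176), Y(Ω₂)=(-0.002202, -0.001039)
  term(m=-4) = (0.000018, -0.000054)   from Y*(Ω₁)=(-0.002586, 0.000953), Y(Ω₂)=(-0.012750, 0.016200)
  term(m=-3) = (0.000387, 0.002437)   from Y*(Ω₁)=(0.020941, 0.012004), Y(Ω₂)=(0.064135, 0.079633)
  term(m=-2) = (-0.025326, -0.034838)   from Y*(Ω₁)=(-0.023839, -0.133591), Y(Ω₂)=(0.285517, -0.138628)
  term(m=-1) = (0.222916, 0.113543)   from Y*(Ω₁)=(-0.293275, 0.350242), Y(Ω₂)=(-0.122716, -0.533707)
  term(m=+0) = (-0.148209, 0.000000)   from Y*(Ω₁)=(0.648060, -0.000000), Y(Ω₂)=(-0.228697, 0.000000)
  term(m=+1) = (0.222916, -0.113543)   from Y*(Ω₁)=(0.293275, 0.350242), Y(Ω₂)=(0.122716, -0.533707)
  term(m=+2) = (-0.025326, 0.034838)   from Y*(Ω₁)=(-0.023839, 0.133591), Y(Ω₂)=(0.285517, 0.138628)
  term(m=+3) = (0.000387, -0.002437)   from Y*(Ω₁)=(-0.020941, 0.012004), Y(Ω₂)=(-0.064135, 0.079633)
  term(m=+4) = (0.000018, 0.000054)   from Y*(Ω₁)=(-0.002586, -0.000953), Y(Ω₂)=(-0.012750, -0.016200)
  term(m=+5) = (-0.000000, -0.000000)   from Y*(Ω₁)=(-0.000063, -0.000176), Y(Ω₂)=(0.002202, -0.001039)
Total Σ_m = (0.247780, -0.000000). Multiply by 1.142397: (0.283063, -0.000000). P_5(cos γ) = 0.283063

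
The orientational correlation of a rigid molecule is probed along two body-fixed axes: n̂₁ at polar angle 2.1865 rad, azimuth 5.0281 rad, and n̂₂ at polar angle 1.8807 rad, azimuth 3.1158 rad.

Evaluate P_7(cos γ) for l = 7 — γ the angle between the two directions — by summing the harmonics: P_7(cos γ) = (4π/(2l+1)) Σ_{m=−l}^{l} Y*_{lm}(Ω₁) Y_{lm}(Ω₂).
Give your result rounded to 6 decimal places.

Addition theorem: P_7(cos γ) = (4π/15) Σ_m Y*_{lm}(Ω₁) Y_{lm}(Ω₂), m = −7…7:
  term(m=-7) = (0.029301, 0.031385)   from Y*(Ω₁)=(-0.096983, -0.072084), Y(Ω₂)=(-0.349546, -0.063805)
  term(m=-6) = (0.062668, -0.120897)   from Y*(Ω₁)=(-0.101670, 0.303271), Y(Ω₂)=(-0.420644, -0.065622)
  term(m=-5) = (-0.026427, -0.003636)   from Y*(Ω₁)=(0.443846, 0.003444), Y(Ω₂)=(-0.059600, -0.007729)
  term(m=-4) = (-0.016864, -0.081198)   from Y*(Ω₁)=(-0.076236, -0.239682), Y(Ω₂)=(0.327974, 0.033958)
  term(m=-3) = (0.029017, -0.017642)   from Y*(Ω₁)=(0.151709, -0.109147), Y(Ω₂)=(0.181159, 0.014046)
  term(m=-2) = (0.070193, 0.057113)   from Y*(Ω₁)=(-0.281007, -0.205499), Y(Ω₂)=(-0.259594, -0.013403)
  term(m=-1) = (-0.003375, 0.009496)   from Y*(Ω₁)=(0.014214, -0.043516), Y(Ω₂)=(-0.220080, -0.005678)
  term(m=+0) = (-0.082866, -0.000000)   from Y*(Ω₁)=(-0.350512, -0.000000), Y(Ω₂)=(0.236414, 0.000000)
  term(m=+1) = (-0.003375, -0.009496)   from Y*(Ω₁)=(-0.014214, -0.043516), Y(Ω₂)=(0.220080, -0.005678)
  term(m=+2) = (0.070193, -0.057113)   from Y*(Ω₁)=(-0.281007, 0.205499), Y(Ω₂)=(-0.259594, 0.013403)
  term(m=+3) = (0.029017, 0.017642)   from Y*(Ω₁)=(-0.151709, -0.109147), Y(Ω₂)=(-0.181159, 0.014046)
  term(m=+4) = (-0.016864, 0.081198)   from Y*(Ω₁)=(-0.076236, 0.239682), Y(Ω₂)=(0.327974, -0.033958)
  term(m=+5) = (-0.026427, 0.003636)   from Y*(Ω₁)=(-0.443846, 0.003444), Y(Ω₂)=(0.059600, -0.007729)
  term(m=+6) = (0.062668, 0.120897)   from Y*(Ω₁)=(-0.101670, -0.303271), Y(Ω₂)=(-0.420644, 0.065622)
  term(m=+7) = (0.029301, -0.031385)   from Y*(Ω₁)=(0.096983, -0.072084), Y(Ω₂)=(0.349546, -0.063805)
Accumulated sum (0.206158, 0.000000); after 4π/(2l+1) scaling, (0.172711, 0.000000) ⇒ P_7 = 0.172711

0.172711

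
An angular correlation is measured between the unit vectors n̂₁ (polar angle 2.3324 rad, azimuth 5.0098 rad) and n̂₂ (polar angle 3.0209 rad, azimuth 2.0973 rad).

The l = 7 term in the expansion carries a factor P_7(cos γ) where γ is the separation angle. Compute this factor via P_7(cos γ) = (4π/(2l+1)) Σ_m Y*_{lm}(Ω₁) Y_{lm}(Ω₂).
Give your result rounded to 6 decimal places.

Term-by-term m-sum for l=7 (normalisation 4π/15 = 0.837758):
  term(m=-7) = 0.00000 + 0.00000j   from Y*(Ω₁)=-0.04536 - 0.02544j, Y(Ω₂)=-0.00000 - 0.00000j
  term(m=-6) = 0.00000 - 0.00000j   from Y*(Ω₁)=-0.03934 + 0.18132j, Y(Ω₂)=-0.00001 + 0.00000j
  term(m=-5) = -0.00002 + 0.00004j   from Y*(Ω₁)=0.37685 - 0.03163j, Y(Ω₂)=-0.00005 + 0.00010j
  term(m=-4) = 0.00041 - 0.00053j   from Y*(Ω₁)=-0.16491 - 0.41151j, Y(Ω₂)=0.00077 + 0.00129j
  term(m=-3) = -0.00192 + 0.00158j   from Y*(Ω₁)=-0.13057 + 0.10528j, Y(Ω₂)=0.01484 - 0.00013j
  term(m=-2) = -0.02573 + 0.01269j   from Y*(Ω₁)=-0.23205 - 0.15699j, Y(Ω₂)=0.05068 - 0.08897j
  term(m=-1) = 0.13305 - 0.03103j   from Y*(Ω₁)=-0.08991 + 0.29334j, Y(Ω₂)=-0.22377 - 0.38499j
  term(m=+0) = 0.17344 + 0.00000j   from Y*(Ω₁)=-0.19693 + 0.00000j, Y(Ω₂)=-0.88072 + 0.00000j
  term(m=+1) = 0.13305 + 0.03103j   from Y*(Ω₁)=0.08991 + 0.29334j, Y(Ω₂)=0.22377 - 0.38499j
  term(m=+2) = -0.02573 - 0.01269j   from Y*(Ω₁)=-0.23205 + 0.15699j, Y(Ω₂)=0.05068 + 0.08897j
  term(m=+3) = -0.00192 - 0.00158j   from Y*(Ω₁)=0.13057 + 0.10528j, Y(Ω₂)=-0.01484 - 0.00013j
  term(m=+4) = 0.00041 + 0.00053j   from Y*(Ω₁)=-0.16491 + 0.41151j, Y(Ω₂)=0.00077 - 0.00129j
  term(m=+5) = -0.00002 - 0.00004j   from Y*(Ω₁)=-0.37685 - 0.03163j, Y(Ω₂)=0.00005 + 0.00010j
  term(m=+6) = 0.00000 + 0.00000j   from Y*(Ω₁)=-0.03934 - 0.18132j, Y(Ω₂)=-0.00001 - 0.00000j
  term(m=+7) = 0.00000 - 0.00000j   from Y*(Ω₁)=0.04536 - 0.02544j, Y(Ω₂)=0.00000 - 0.00000j
Accumulated sum 0.38502 + 0.00000j; after 4π/(2l+1) scaling, 0.32255 + 0.00000j ⇒ P_7 = 0.322550

0.322550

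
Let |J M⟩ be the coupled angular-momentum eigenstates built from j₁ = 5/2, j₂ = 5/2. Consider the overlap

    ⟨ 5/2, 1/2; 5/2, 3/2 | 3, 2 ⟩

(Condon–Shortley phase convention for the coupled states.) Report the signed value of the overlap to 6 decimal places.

triangle: 2!*3!*3!/9! = 72/362880
(j±m)!: 3!*2!*4!*1!*5!*1! = 34560
prefactor² = (2J+1)*Δ*N² = 48
  k=1: −1/(1!*1!*1!*3!*2!*0!) = -1/12
  k=2: +1/(2!*0!*0!*2!*3!*1!) = 1/24
Σ = -1/24  ⇒  CG² = 48*(-1/24)² = 1/12
CG = −√(1/12) = -0.288675

−√(1/12) ≈ -0.288675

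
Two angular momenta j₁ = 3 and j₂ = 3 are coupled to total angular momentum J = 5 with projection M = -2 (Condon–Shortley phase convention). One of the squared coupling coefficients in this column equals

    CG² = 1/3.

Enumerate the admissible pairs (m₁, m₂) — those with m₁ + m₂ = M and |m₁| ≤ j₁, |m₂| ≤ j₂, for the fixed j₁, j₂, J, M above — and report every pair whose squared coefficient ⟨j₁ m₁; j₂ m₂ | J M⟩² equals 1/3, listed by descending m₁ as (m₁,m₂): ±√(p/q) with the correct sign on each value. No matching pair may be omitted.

(0,-2): +√(1/3); (-2,0): −√(1/3)

Admissible pairs with m₁+m₂ = M = -2: (-3,1), (-2,0), (-1,-1), (0,-2), (1,-3)
  (m₁,m₂)=(1,-3): CG² = 1/6, CG = +√(1/6)
  (m₁,m₂)=(0,-2): CG² = 1/3, CG = +√(1/3)   ← matches the target
  (m₁,m₂)=(-1,-1): CG² = 0/1, CG = 0
  (m₁,m₂)=(-2,0): CG² = 1/3, CG = −√(1/3)   ← matches the target
  (m₁,m₂)=(-3,1): CG² = 1/6, CG = −√(1/6)
Pairs with CG² = 1/3: (0,-2): +√(1/3); (-2,0): −√(1/3)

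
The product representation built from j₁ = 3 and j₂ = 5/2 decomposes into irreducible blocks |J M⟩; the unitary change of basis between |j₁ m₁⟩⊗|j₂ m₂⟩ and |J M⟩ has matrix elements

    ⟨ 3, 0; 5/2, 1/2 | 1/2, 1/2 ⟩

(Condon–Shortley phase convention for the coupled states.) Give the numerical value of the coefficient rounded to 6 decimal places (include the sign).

√[2·5!1!0!/7! · 3!3!3!2!1!0!] = √(144/7)
  +(−1)^3/∏(3,2,0,0,1,0)! = -1/12  (running -1/12)
⟨..|..⟩ = √(144/7)·(-1/12) = -0.377964

-0.377964  (= −√(1/7))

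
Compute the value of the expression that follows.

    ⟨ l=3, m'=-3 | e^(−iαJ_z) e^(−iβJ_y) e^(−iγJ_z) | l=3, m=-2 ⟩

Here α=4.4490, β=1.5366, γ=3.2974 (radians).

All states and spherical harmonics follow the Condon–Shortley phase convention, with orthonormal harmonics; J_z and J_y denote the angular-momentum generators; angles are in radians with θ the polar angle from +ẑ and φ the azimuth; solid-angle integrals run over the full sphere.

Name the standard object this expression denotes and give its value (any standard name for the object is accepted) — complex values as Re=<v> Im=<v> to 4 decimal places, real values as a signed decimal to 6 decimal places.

This is a Wigner D-matrix element — the rotation-matrix element ⟨l m'| R(α,β,γ) |l m⟩ in the angular-momentum basis.
First d^3_{-3,-2}(β=1.5366), then the phase factors e^{-i(-3)α} and e^{-i(-2)γ}:
c=cos(1.536600/2)=0.719093, s=sin(1.536600/2)=0.694914; N=√[1·720·1·120]=293.938769
Admissible k: 1..1 (factorial args all ≥0)
  k=1: (−1)^0·293.9388/(120)·0.7191^5·0.6949^1 = +0.327289
d^3_{-3,-2}(1.5366) = +0.327289
Attach z-rotation phases: D = e^{-i(-3)(4.4490)}·(+0.327289)·e^{-i(-2)(3.2974)} = +0.150715+0.290523i

Wigner D-matrix element, Re=0.1507 Im=0.2905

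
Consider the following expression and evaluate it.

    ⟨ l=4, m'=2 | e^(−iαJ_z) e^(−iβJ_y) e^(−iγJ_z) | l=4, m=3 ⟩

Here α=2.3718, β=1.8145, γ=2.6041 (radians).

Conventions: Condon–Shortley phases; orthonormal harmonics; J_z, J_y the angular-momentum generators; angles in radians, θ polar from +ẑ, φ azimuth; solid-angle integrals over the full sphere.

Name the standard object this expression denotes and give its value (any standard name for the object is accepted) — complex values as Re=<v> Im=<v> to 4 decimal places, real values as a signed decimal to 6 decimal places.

This is a Wigner D-matrix element — the rotation-matrix element ⟨l m'| R(α,β,γ) |l m⟩ in the angular-momentum basis.
First d^4_{2,3}(β=1.8145), then the phase factors e^{-i(2)α} and e^{-i(3)γ}:
With c≡cos(β/2)=0.615915 and s≡sin(β/2)=0.787813, N=[720·2·5040·1]^{1/2}=2693.993318
k∈{1,2} keeps every argument non-negative
  k=1: (−1)^0·2693.9933/(720)·0.6159^7·0.7878^1 = +0.099113
  k=2: (−1)^1·2693.9933/(240)·0.6159^5·0.7878^3 = -0.486471
d^4_{2,3}(1.8145) = +0.099113 -0.486471 = -0.387358
D = (+0.031206+0.999513i)·(-0.387358)·(+0.041670-0.999131i) = -0.387337-0.004056i

Wigner D-matrix element, Re=-0.3873 Im=-0.0041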